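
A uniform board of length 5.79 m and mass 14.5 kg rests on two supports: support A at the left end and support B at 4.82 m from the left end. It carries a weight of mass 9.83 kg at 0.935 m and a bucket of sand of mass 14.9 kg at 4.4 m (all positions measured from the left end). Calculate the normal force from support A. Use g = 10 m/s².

Taking torques about support B:
Beam weight: 14.5 × 10 = 145 N down at 2.895 m → arm 1.925 m, τ = 145 × 1.925 = 279.1 N·m counterclockwise.
Weight: 9.83 × 10 = 98.3 N down at 0.935 m → arm 3.885 m, τ = 98.3 × 3.885 = 381.9 N·m counterclockwise.
Bucket of sand: 14.9 × 10 = 149 N down at 4.4 m → arm 0.42 m, τ = 149 × 0.42 = 62.58 N·m counterclockwise.
Net load moment about support B = 723.6 N·m counterclockwise.
Reaction R at support A is upward at 0 m, arm 4.82 m → moment R × 4.82 clockwise.
For rotational equilibrium, R × 4.82 = 723.6, so R = 150 N.

R_A ≈ 150 N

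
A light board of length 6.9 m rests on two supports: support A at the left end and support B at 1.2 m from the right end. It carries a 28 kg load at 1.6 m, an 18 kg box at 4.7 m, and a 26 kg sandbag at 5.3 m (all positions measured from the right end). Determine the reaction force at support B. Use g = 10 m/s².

R_B ≈ 403 N

Sum moments about support A (its reaction then has zero moment arm).
Load: 28 × 10 = 280 N down at 1.6 m → arm 5.3 m, τ = 280 × 5.3 = 1484 N·m clockwise.
Box: 18 × 10 = 180 N down at 4.7 m → arm 2.2 m, τ = 180 × 2.2 = 396 N·m clockwise.
Sandbag: 26 × 10 = 260 N down at 5.3 m → arm 1.6 m, τ = 260 × 1.6 = 416 N·m clockwise.
Net load moment about support A = 2296 N·m clockwise.
Reaction R at support B is upward at 1.2 m, arm 5.7 m → moment R × 5.7 counterclockwise.
Setting net torque to zero: R × 5.7 = 2296 → R = 403 N.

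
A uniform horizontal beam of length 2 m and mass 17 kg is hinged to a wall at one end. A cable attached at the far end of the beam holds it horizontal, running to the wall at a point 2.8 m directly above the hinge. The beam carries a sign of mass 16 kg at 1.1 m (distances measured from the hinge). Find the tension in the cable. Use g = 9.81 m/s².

Take moments about the hinge.
Beam weight: 17 × 9.81 = 166.8 N down at 1 m → arm 1 m, τ = 166.8 × 1 = 166.8 N·m clockwise.
Sign: 16 × 9.81 = 157 N down at 1.1 m → arm 1.1 m, τ = 157 × 1.1 = 172.7 N·m clockwise.
Total clockwise load moment = 339.5 N·m.
The cable tension T acts at 2 m; only its component perpendicular to the beam, T sinθ, produces torque. sinθ = h/√(h²+d²) = 2.8/√(2.8²+2²) = 0.8137.
Balancing moments: T × 2 × 0.8137 = 339.5, giving T = 339.5 / 1.627 = 209 N.

T ≈ 209 N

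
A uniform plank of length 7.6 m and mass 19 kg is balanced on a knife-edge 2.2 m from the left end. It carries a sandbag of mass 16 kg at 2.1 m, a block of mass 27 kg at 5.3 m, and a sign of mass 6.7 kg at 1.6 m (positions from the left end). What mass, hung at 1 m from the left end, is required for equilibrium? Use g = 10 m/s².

m ≈ 90.4 kg

Sum moments about the knife-edge (at 2.2 m from the left end) (the support reaction has zero arm there).
Beam weight: 19 × 10 = 190 N down at 3.8 m → arm 1.6 m, τ = 190 × 1.6 = 304 N·m clockwise.
Sandbag: 16 × 10 = 160 N down at 2.1 m → arm 0.1 m, τ = 160 × 0.1 = 16 N·m counterclockwise.
Block: 27 × 10 = 270 N down at 5.3 m → arm 3.1 m, τ = 270 × 3.1 = 837 N·m clockwise.
Sign: 6.7 × 10 = 67 N down at 1.6 m → arm 0.6 m, τ = 67 × 0.6 = 40.2 N·m counterclockwise.
Net moment of known loads = 1085 N·m clockwise.
An unknown mass m at 1 m has arm 1.2 m; its moment is m·g·1.2 counterclockwise.
For rotational equilibrium, m × 10 × 1.2 = 1085, so m = 1085 / (10 × 1.2) = 90.4 kg.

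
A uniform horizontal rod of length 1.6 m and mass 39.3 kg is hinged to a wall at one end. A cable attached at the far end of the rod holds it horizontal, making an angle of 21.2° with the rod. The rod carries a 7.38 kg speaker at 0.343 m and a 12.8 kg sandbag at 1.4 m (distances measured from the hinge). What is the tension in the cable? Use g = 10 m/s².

Taking torques about the hinge:
Beam weight: 39.3 × 10 = 393 N down at 0.8 m → arm 0.8 m, τ = 393 × 0.8 = 314.4 N·m clockwise.
Speaker: 7.38 × 10 = 73.8 N down at 0.343 m → arm 0.343 m, τ = 73.8 × 0.343 = 25.31 N·m clockwise.
Sandbag: 12.8 × 10 = 128 N down at 1.4 m → arm 1.4 m, τ = 128 × 1.4 = 179.2 N·m clockwise.
Total clockwise load moment = 518.9 N·m.
The cable tension T acts at 1.6 m; only its component perpendicular to the rod, T sinθ, produces torque. sin 21.2° = 0.3616.
Balancing moments: T × 1.6 × 0.3616 = 518.9, giving T = 518.9 / 0.5786 = 897 N.

T ≈ 897 N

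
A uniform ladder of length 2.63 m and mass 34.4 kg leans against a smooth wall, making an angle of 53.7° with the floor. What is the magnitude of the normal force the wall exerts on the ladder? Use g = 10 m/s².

N_wall ≈ 126 N

Sum moments about the foot of the ladder (the floor normal and friction both act there and drop out).
Ladder weight 34.4×10 = 344 N acts at 1.315 m along the ladder; its horizontal arm is 1.315·cos53.7° = 0.7785 m → τ = 267.8 N·m clockwise.
Wall normal N acts horizontally at the top; its moment arm is the height L sinθ = 2.63·sin53.7° = 2.12 m, counterclockwise.
Στ = 0 ⇒ N × 2.12 = 267.8 ⇒ N = 126 N.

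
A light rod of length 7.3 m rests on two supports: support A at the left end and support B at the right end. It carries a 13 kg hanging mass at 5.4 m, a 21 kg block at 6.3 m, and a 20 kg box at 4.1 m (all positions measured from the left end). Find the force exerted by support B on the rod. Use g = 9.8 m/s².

Sum moments about support A (its reaction then has zero moment arm).
Hanging mass: 13 × 9.8 = 127.4 N down at 5.4 m → arm 5.4 m, τ = 127.4 × 5.4 = 688 N·m clockwise.
Block: 21 × 9.8 = 205.8 N down at 6.3 m → arm 6.3 m, τ = 205.8 × 6.3 = 1297 N·m clockwise.
Box: 20 × 9.8 = 196 N down at 4.1 m → arm 4.1 m, τ = 196 × 4.1 = 803.6 N·m clockwise.
Net load moment about support A = 2789 N·m clockwise.
Reaction R at support B is upward at 7.3 m, arm 7.3 m → moment R × 7.3 counterclockwise.
Στ = 0 ⇒ R × 7.3 = 2789 ⇒ R = 382 N.

R_B ≈ 382 N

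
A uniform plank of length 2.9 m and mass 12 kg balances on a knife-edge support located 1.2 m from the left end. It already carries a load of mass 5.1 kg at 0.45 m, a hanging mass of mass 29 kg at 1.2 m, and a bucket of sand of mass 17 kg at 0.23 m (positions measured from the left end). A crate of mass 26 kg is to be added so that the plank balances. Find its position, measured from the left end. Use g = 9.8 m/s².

x ≈ 1.87 m from the left end

Choose the knife-edge support (at 1.2 m from the left end) as the axis so the support reaction has zero arm there.
Beam weight: 12 × 9.8 = 117.6 N down at 1.45 m → arm 0.25 m, τ = 117.6 × 0.25 = 29.4 N·m clockwise.
Load: 5.1 × 9.8 = 49.98 N down at 0.45 m → arm 0.75 m, τ = 49.98 × 0.75 = 37.48 N·m counterclockwise.
Hanging mass: acts at the knife-edge support, moment arm 0 → no torque.
Bucket of sand: 17 × 9.8 = 166.6 N down at 0.23 m → arm 0.97 m, τ = 166.6 × 0.97 = 161.6 N·m counterclockwise.
Net moment of existing loads = 169.7 N·m counterclockwise.
The crate weighs 26 × 9.8 = 254.8 N and must supply an equal clockwise moment, so its lever arm about the knife-edge support is 169.7 / 254.8 = 0.666 m.
That puts it at 1.2 + 0.666 = 1.87 m from the left end.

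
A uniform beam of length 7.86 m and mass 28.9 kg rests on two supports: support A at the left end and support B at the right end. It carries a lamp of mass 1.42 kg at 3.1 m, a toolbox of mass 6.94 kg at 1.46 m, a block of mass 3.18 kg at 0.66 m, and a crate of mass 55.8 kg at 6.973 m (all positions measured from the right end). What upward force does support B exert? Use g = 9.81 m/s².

Take moments about support A.
Beam weight: 28.9 × 9.81 = 283.5 N down at 3.93 m → arm 3.93 m, τ = 283.5 × 3.93 = 1114 N·m clockwise.
Lamp: 1.42 × 9.81 = 13.93 N down at 3.1 m → arm 4.76 m, τ = 13.93 × 4.76 = 66.31 N·m clockwise.
Toolbox: 6.94 × 9.81 = 68.08 N down at 1.46 m → arm 6.4 m, τ = 68.08 × 6.4 = 435.7 N·m clockwise.
Block: 3.18 × 9.81 = 31.2 N down at 0.66 m → arm 7.2 m, τ = 31.2 × 7.2 = 224.6 N·m clockwise.
Crate: 55.8 × 9.81 = 547.4 N down at 6.973 m → arm 0.887 m, τ = 547.4 × 0.887 = 485.5 N·m clockwise.
Net load moment about support A = 2326 N·m clockwise.
Reaction R at support B is upward at 0 m, arm 7.86 m → moment R × 7.86 counterclockwise.
For rotational equilibrium, R × 7.86 = 2326, so R = 296 N.

R_B ≈ 296 N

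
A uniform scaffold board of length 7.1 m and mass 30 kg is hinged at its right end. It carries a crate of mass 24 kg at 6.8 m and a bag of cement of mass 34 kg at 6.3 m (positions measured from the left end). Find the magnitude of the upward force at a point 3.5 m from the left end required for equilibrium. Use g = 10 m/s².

F ≈ 391 N

Taking torques about the right end:
Beam weight: 30 × 10 = 300 N down at 3.55 m → arm 3.55 m, τ = 300 × 3.55 = 1065 N·m counterclockwise.
Crate: 24 × 10 = 240 N down at 6.8 m → arm 0.3 m, τ = 240 × 0.3 = 72 N·m counterclockwise.
Bag of cement: 34 × 10 = 340 N down at 6.3 m → arm 0.8 m, τ = 340 × 0.8 = 272 N·m counterclockwise.
Net moment of the loads = 1409 N·m counterclockwise.
The upward force F acts at a point 3.5 m from the left end, arm 3.6 m, giving F × 3.6 clockwise.
Στ = 0 ⇒ F × 3.6 = 1409 ⇒ F = 1409 / 3.6 = 391 N.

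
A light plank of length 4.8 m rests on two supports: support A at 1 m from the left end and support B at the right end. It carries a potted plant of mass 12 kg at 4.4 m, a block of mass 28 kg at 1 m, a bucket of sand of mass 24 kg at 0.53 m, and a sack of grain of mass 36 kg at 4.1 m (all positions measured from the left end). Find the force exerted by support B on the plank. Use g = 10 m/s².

Choose support A as the axis so its reaction then has zero moment arm.
Potted plant: 12 × 10 = 120 N down at 4.4 m → arm 3.4 m, τ = 120 × 3.4 = 408 N·m clockwise.
Block: acts at the support A, moment arm 0 → no torque.
Bucket of sand: 24 × 10 = 240 N down at 0.53 m → arm 0.47 m, τ = 240 × 0.47 = 112.8 N·m counterclockwise.
Sack of grain: 36 × 10 = 360 N down at 4.1 m → arm 3.1 m, τ = 360 × 3.1 = 1116 N·m clockwise.
Net load moment about support A = 1411 N·m clockwise.
Reaction R at support B is upward at 4.8 m, arm 3.8 m → moment R × 3.8 counterclockwise.
Setting net torque to zero: R × 3.8 = 1411 → R = 371 N.

R_B ≈ 371 N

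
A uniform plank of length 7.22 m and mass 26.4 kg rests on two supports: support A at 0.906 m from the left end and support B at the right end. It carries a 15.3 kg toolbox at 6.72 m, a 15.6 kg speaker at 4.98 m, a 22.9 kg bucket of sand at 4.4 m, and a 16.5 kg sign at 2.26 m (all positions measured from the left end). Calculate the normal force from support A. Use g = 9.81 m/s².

R_A ≈ 442 N

About support B:
Beam weight: 26.4 × 9.81 = 259 N down at 3.61 m → arm 3.61 m, τ = 259 × 3.61 = 935 N·m counterclockwise.
Toolbox: 15.3 × 9.81 = 150.1 N down at 6.72 m → arm 0.5 m, τ = 150.1 × 0.5 = 75.05 N·m counterclockwise.
Speaker: 15.6 × 9.81 = 153 N down at 4.98 m → arm 2.24 m, τ = 153 × 2.24 = 342.7 N·m counterclockwise.
Bucket of sand: 22.9 × 9.81 = 224.6 N down at 4.4 m → arm 2.82 m, τ = 224.6 × 2.82 = 633.4 N·m counterclockwise.
Sign: 16.5 × 9.81 = 161.9 N down at 2.26 m → arm 4.96 m, τ = 161.9 × 4.96 = 803 N·m counterclockwise.
Net load moment about support B = 2789 N·m counterclockwise.
Reaction R at support A is upward at 0.906 m, arm 6.314 m → moment R × 6.314 clockwise.
Στ = 0 ⇒ R × 6.314 = 2789 ⇒ R = 442 N.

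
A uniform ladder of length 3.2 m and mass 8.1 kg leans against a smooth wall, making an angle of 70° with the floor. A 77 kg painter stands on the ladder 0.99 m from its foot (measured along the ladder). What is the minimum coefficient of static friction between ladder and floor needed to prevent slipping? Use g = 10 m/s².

μ_min ≈ 0.119

Take moments about the foot of the ladder.
Ladder weight 8.1×10 = 81 N acts at 1.6 m along the ladder; its horizontal arm is 1.6·cos70° = 0.5472 m → τ = 44.32 N·m clockwise.
Painter: 77×10 = 770 N at 0.99 m → arm 0.3386 m → τ = 260.7 N·m clockwise.
Wall normal N acts horizontally at the top; its moment arm is the height L sinθ = 3.2·sin70° = 3.007 m, counterclockwise.
Στ = 0 ⇒ N × 3.007 = 305 ⇒ N = 101.4 N.
ΣFx = 0 ⇒ f = N_wall = 101.4 N. ΣFy = 0 ⇒ N_floor = 851 N.
μ_min = f / N_floor = 101.4 / 851 = 0.119.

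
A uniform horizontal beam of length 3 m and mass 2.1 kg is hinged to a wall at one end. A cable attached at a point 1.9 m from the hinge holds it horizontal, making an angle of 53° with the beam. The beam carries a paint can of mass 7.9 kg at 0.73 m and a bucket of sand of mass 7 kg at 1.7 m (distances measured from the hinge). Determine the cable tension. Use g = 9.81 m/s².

Sum moments about the hinge (the unknown hinge reaction has zero arm there).
Beam weight: 2.1 × 9.81 = 20.6 N down at 1.5 m → arm 1.5 m, τ = 20.6 × 1.5 = 30.9 N·m clockwise.
Paint can: 7.9 × 9.81 = 77.5 N down at 0.73 m → arm 0.73 m, τ = 77.5 × 0.73 = 56.57 N·m clockwise.
Bucket of sand: 7 × 9.81 = 68.67 N down at 1.7 m → arm 1.7 m, τ = 68.67 × 1.7 = 116.7 N·m clockwise.
Total clockwise load moment = 204.2 N·m.
The cable tension T acts at 1.9 m; only its component perpendicular to the beam, T sinθ, produces torque. sin 53° = 0.7986.
For rotational equilibrium, T × 1.9 × 0.7986 = 204.2, so T = 204.2 / 1.517 = 135 N.

T ≈ 135 N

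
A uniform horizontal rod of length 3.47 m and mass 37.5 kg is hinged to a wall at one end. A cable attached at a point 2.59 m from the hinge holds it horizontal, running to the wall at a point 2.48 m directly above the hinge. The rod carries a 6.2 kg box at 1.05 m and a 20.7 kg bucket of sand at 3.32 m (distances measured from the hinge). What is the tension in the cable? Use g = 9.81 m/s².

Take moments about the hinge.
Beam weight: 37.5 × 9.81 = 367.9 N down at 1.735 m → arm 1.735 m, τ = 367.9 × 1.735 = 638.3 N·m clockwise.
Box: 6.2 × 9.81 = 60.82 N down at 1.05 m → arm 1.05 m, τ = 60.82 × 1.05 = 63.86 N·m clockwise.
Bucket of sand: 20.7 × 9.81 = 203.1 N down at 3.32 m → arm 3.32 m, τ = 203.1 × 3.32 = 674.3 N·m clockwise.
Total clockwise load moment = 1376 N·m.
The cable tension T acts at 2.59 m; only its component perpendicular to the rod, T sinθ, produces torque. sinθ = h/√(h²+d²) = 2.48/√(2.48²+2.59²) = 0.6916.
Balancing moments: T × 2.59 × 0.6916 = 1376, giving T = 1376 / 1.791 = 768 N.

T ≈ 768 N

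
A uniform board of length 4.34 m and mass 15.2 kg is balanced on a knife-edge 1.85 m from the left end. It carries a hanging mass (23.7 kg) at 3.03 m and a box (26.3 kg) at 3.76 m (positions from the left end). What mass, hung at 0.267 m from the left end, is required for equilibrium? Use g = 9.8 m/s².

Sum moments about the knife-edge (at 1.85 m from the left end) (the support reaction has zero arm there).
Beam weight: 15.2 × 9.8 = 149 N down at 2.17 m → arm 0.32 m, τ = 149 × 0.32 = 47.68 N·m clockwise.
Hanging mass: 23.7 × 9.8 = 232.3 N down at 3.03 m → arm 1.18 m, τ = 232.3 × 1.18 = 274.1 N·m clockwise.
Box: 26.3 × 9.8 = 257.7 N down at 3.76 m → arm 1.91 m, τ = 257.7 × 1.91 = 492.2 N·m clockwise.
Net moment of known loads = 814 N·m clockwise.
An unknown mass m at 0.267 m has arm 1.583 m; its moment is m·g·1.583 counterclockwise.
Setting net torque to zero: m × 9.8 × 1.583 = 814 → m = 814 / (9.8 × 1.583) = 52.5 kg.

m ≈ 52.5 kg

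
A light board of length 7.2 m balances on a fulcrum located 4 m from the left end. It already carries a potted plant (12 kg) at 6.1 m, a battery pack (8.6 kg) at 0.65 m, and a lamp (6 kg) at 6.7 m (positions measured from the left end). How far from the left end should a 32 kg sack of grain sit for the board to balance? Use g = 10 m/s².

x ≈ 3.61 m from the left end

Sum moments about the fulcrum (at 4 m from the left end) (the support reaction has zero arm there).
Potted plant: 12 × 10 = 120 N down at 6.1 m → arm 2.1 m, τ = 120 × 2.1 = 252 N·m clockwise.
Battery pack: 8.6 × 10 = 86 N down at 0.65 m → arm 3.35 m, τ = 86 × 3.35 = 288.1 N·m counterclockwise.
Lamp: 6 × 10 = 60 N down at 6.7 m → arm 2.7 m, τ = 60 × 2.7 = 162 N·m clockwise.
Net moment of existing loads = 125.9 N·m clockwise.
The sack of grain weighs 32 × 10 = 320 N and must supply an equal counterclockwise moment, so its lever arm about the fulcrum is 125.9 / 320 = 0.393 m.
That puts it at 4 − 0.393 = 3.61 m from the left end.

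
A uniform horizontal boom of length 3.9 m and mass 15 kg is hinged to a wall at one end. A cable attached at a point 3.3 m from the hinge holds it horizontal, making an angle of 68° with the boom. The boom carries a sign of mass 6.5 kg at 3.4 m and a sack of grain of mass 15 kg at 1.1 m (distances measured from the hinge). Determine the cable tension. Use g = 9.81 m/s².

T ≈ 218 N

Choose the hinge as the axis so the unknown hinge reaction has zero arm there.
Beam weight: 15 × 9.81 = 147.2 N down at 1.95 m → arm 1.95 m, τ = 147.2 × 1.95 = 287 N·m clockwise.
Sign: 6.5 × 9.81 = 63.77 N down at 3.4 m → arm 3.4 m, τ = 63.77 × 3.4 = 216.8 N·m clockwise.
Sack of grain: 15 × 9.81 = 147.2 N down at 1.1 m → arm 1.1 m, τ = 147.2 × 1.1 = 161.9 N·m clockwise.
Total clockwise load moment = 665.7 N·m.
The cable tension T acts at 3.3 m; only its component perpendicular to the boom, T sinθ, produces torque. sin 68° = 0.9272.
For rotational equilibrium, T × 3.3 × 0.9272 = 665.7, so T = 665.7 / 3.06 = 218 N.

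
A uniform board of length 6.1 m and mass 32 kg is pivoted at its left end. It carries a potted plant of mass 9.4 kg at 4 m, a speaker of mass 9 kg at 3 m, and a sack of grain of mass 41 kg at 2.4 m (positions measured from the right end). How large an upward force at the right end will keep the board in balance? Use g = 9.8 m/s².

Sum moments about the left end (the unknown pivot reaction has zero arm there).
Beam weight: 32 × 9.8 = 313.6 N down at 3.05 m → arm 3.05 m, τ = 313.6 × 3.05 = 956.5 N·m clockwise.
Potted plant: 9.4 × 9.8 = 92.12 N down at 4 m → arm 2.1 m, τ = 92.12 × 2.1 = 193.5 N·m clockwise.
Speaker: 9 × 9.8 = 88.2 N down at 3 m → arm 3.1 m, τ = 88.2 × 3.1 = 273.4 N·m clockwise.
Sack of grain: 41 × 9.8 = 401.8 N down at 2.4 m → arm 3.7 m, τ = 401.8 × 3.7 = 1487 N·m clockwise.
Net moment of the loads = 2910 N·m clockwise.
The upward force F acts at the right end, arm 6.1 m, giving F × 6.1 counterclockwise.
Balancing moments: F × 6.1 = 2910, giving F = 2910 / 6.1 = 477 N.

F ≈ 477 N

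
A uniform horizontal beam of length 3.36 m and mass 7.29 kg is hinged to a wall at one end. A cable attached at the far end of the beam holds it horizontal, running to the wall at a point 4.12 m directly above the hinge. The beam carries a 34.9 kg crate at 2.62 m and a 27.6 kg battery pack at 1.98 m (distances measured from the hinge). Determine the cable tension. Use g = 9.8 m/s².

About the hinge:
Beam weight: 7.29 × 9.8 = 71.44 N down at 1.68 m → arm 1.68 m, τ = 71.44 × 1.68 = 120 N·m clockwise.
Crate: 34.9 × 9.8 = 342 N down at 2.62 m → arm 2.62 m, τ = 342 × 2.62 = 896 N·m clockwise.
Battery pack: 27.6 × 9.8 = 270.5 N down at 1.98 m → arm 1.98 m, τ = 270.5 × 1.98 = 535.6 N·m clockwise.
Total clockwise load moment = 1552 N·m.
The cable tension T acts at 3.36 m; only its component perpendicular to the beam, T sinθ, produces torque. sinθ = h/√(h²+d²) = 4.12/√(4.12²+3.36²) = 0.775.
Setting net torque to zero: T × 3.36 × 0.775 = 1552 → T = 1552 / 2.604 = 596 N.

T ≈ 596 N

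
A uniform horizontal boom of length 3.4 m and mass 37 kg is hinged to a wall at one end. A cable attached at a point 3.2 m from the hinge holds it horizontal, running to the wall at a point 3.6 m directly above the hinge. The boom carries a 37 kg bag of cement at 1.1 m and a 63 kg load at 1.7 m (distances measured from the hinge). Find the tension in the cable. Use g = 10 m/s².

Choose the hinge as the axis so the unknown hinge reaction has zero arm there.
Beam weight: 37 × 10 = 370 N down at 1.7 m → arm 1.7 m, τ = 370 × 1.7 = 629 N·m clockwise.
Bag of cement: 37 × 10 = 370 N down at 1.1 m → arm 1.1 m, τ = 370 × 1.1 = 407 N·m clockwise.
Load: 63 × 10 = 630 N down at 1.7 m → arm 1.7 m, τ = 630 × 1.7 = 1071 N·m clockwise.
Total clockwise load moment = 2107 N·m.
The cable tension T acts at 3.2 m; only its component perpendicular to the boom, T sinθ, produces torque. sinθ = h/√(h²+d²) = 3.6/√(3.6²+3.2²) = 0.7474.
Balancing moments: T × 3.2 × 0.7474 = 2107, giving T = 2107 / 2.392 = 881 N.

T ≈ 881 N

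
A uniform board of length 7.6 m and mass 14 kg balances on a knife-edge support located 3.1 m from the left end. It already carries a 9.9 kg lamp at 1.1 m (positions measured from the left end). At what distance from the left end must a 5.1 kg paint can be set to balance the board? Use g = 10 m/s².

x ≈ 5.06 m from the left end

Taking torques about the knife-edge support (at 3.1 m from the left end):
Beam weight: 14 × 10 = 140 N down at 3.8 m → arm 0.7 m, τ = 140 × 0.7 = 98 N·m clockwise.
Lamp: 9.9 × 10 = 99 N down at 1.1 m → arm 2 m, τ = 99 × 2 = 198 N·m counterclockwise.
Net moment of existing loads = 100 N·m counterclockwise.
The paint can weighs 5.1 × 10 = 51 N and must supply an equal clockwise moment, so its lever arm about the knife-edge support is 100 / 51 = 1.96 m.
That puts it at 3.1 + 1.96 = 5.06 m from the left end.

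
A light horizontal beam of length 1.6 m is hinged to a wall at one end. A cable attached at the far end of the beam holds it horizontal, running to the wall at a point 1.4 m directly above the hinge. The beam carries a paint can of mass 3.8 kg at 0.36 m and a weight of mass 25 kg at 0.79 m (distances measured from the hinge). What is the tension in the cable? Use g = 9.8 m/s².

T ≈ 196 N

Choose the hinge as the axis so the unknown hinge reaction has zero arm there.
Paint can: 3.8 × 9.8 = 37.24 N down at 0.36 m → arm 0.36 m, τ = 37.24 × 0.36 = 13.41 N·m clockwise.
Weight: 25 × 9.8 = 245 N down at 0.79 m → arm 0.79 m, τ = 245 × 0.79 = 193.6 N·m clockwise.
Total clockwise load moment = 207 N·m.
The cable tension T acts at 1.6 m; only its component perpendicular to the beam, T sinθ, produces torque. sinθ = h/√(h²+d²) = 1.4/√(1.4²+1.6²) = 0.6585.
Στ = 0 ⇒ T × 1.6 × 0.6585 = 207 ⇒ T = 207 / 1.054 = 196 N.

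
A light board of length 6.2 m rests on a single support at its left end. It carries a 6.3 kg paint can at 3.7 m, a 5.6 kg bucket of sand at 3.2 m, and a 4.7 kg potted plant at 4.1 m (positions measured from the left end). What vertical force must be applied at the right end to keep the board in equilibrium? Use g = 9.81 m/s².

Sum moments about the left end (the unknown pivot reaction has zero arm there).
Paint can: 6.3 × 9.81 = 61.8 N down at 3.7 m → arm 3.7 m, τ = 61.8 × 3.7 = 228.7 N·m clockwise.
Bucket of sand: 5.6 × 9.81 = 54.94 N down at 3.2 m → arm 3.2 m, τ = 54.94 × 3.2 = 175.8 N·m clockwise.
Potted plant: 4.7 × 9.81 = 46.11 N down at 4.1 m → arm 4.1 m, τ = 46.11 × 4.1 = 189.1 N·m clockwise.
Net moment of the loads = 593.6 N·m clockwise.
The upward force F acts at the right end, arm 6.2 m, giving F × 6.2 counterclockwise.
Balancing moments: F × 6.2 = 593.6, giving F = 593.6 / 6.2 = 95.7 N.

F ≈ 95.7 N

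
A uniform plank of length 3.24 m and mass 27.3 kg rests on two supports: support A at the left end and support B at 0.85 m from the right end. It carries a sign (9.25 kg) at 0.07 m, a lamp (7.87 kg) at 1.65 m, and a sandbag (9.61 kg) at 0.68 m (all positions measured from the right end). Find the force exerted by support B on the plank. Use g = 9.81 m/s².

R_B ≈ 454 N

Choose support A as the axis so its reaction then has zero moment arm.
Beam weight: 27.3 × 9.81 = 267.8 N down at 1.62 m → arm 1.62 m, τ = 267.8 × 1.62 = 433.8 N·m clockwise.
Sign: 9.25 × 9.81 = 90.74 N down at 0.07 m → arm 3.17 m, τ = 90.74 × 3.17 = 287.6 N·m clockwise.
Lamp: 7.87 × 9.81 = 77.2 N down at 1.65 m → arm 1.59 m, τ = 77.2 × 1.59 = 122.7 N·m clockwise.
Sandbag: 9.61 × 9.81 = 94.27 N down at 0.68 m → arm 2.56 m, τ = 94.27 × 2.56 = 241.3 N·m clockwise.
Net load moment about support A = 1085 N·m clockwise.
Reaction R at support B is upward at 0.85 m, arm 2.39 m → moment R × 2.39 counterclockwise.
Στ = 0 ⇒ R × 2.39 = 1085 ⇒ R = 454 N.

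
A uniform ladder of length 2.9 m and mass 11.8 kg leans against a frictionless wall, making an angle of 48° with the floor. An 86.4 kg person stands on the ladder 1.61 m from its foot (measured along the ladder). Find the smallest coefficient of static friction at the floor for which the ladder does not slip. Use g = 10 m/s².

Taking torques about the foot of the ladder:
Ladder weight 11.8×10 = 118 N acts at 1.45 m along the ladder; its horizontal arm is 1.45·cos48° = 0.9702 m → τ = 114.5 N·m clockwise.
Person: 86.4×10 = 864 N at 1.61 m → arm 1.077 m → τ = 930.5 N·m clockwise.
Wall normal N acts horizontally at the top; its moment arm is the height L sinθ = 2.9·sin48° = 2.155 m, counterclockwise.
Στ = 0 ⇒ N × 2.155 = 1045 ⇒ N = 484.9 N.
ΣFx = 0 ⇒ f = N_wall = 484.9 N. ΣFy = 0 ⇒ N_floor = 982 N.
μ_min = f / N_floor = 484.9 / 982 = 0.494.

μ_min ≈ 0.494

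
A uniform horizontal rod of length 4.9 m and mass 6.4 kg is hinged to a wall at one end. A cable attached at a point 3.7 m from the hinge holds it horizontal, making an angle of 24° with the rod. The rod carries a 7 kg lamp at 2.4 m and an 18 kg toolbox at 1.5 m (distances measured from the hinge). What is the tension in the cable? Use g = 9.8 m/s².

T ≈ 387 N

About the hinge:
Beam weight: 6.4 × 9.8 = 62.72 N down at 2.45 m → arm 2.45 m, τ = 62.72 × 2.45 = 153.7 N·m clockwise.
Lamp: 7 × 9.8 = 68.6 N down at 2.4 m → arm 2.4 m, τ = 68.6 × 2.4 = 164.6 N·m clockwise.
Toolbox: 18 × 9.8 = 176.4 N down at 1.5 m → arm 1.5 m, τ = 176.4 × 1.5 = 264.6 N·m clockwise.
Total clockwise load moment = 582.9 N·m.
The cable tension T acts at 3.7 m; only its component perpendicular to the rod, T sinθ, produces torque. sin 24° = 0.4067.
Setting net torque to zero: T × 3.7 × 0.4067 = 582.9 → T = 582.9 / 1.505 = 387 N.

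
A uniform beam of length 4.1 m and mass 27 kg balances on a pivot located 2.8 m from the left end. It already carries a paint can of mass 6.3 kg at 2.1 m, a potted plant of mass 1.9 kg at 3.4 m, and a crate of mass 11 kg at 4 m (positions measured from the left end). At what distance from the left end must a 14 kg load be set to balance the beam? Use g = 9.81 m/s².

Sum moments about the pivot (at 2.8 m from the left end) (the support reaction has zero arm there).
Beam weight: 27 × 9.81 = 264.9 N down at 2.05 m → arm 0.75 m, τ = 264.9 × 0.75 = 198.7 N·m counterclockwise.
Paint can: 6.3 × 9.81 = 61.8 N down at 2.1 m → arm 0.7 m, τ = 61.8 × 0.7 = 43.26 N·m counterclockwise.
Potted plant: 1.9 × 9.81 = 18.64 N down at 3.4 m → arm 0.6 m, τ = 18.64 × 0.6 = 11.18 N·m clockwise.
Crate: 11 × 9.81 = 107.9 N down at 4 m → arm 1.2 m, τ = 107.9 × 1.2 = 129.5 N·m clockwise.
Net moment of existing loads = 101.3 N·m counterclockwise.
The load weighs 14 × 9.81 = 137.3 N and must supply an equal clockwise moment, so its lever arm about the pivot is 101.3 / 137.3 = 0.738 m.
That puts it at 2.8 + 0.738 = 3.54 m from the left end.

x ≈ 3.54 m from the left end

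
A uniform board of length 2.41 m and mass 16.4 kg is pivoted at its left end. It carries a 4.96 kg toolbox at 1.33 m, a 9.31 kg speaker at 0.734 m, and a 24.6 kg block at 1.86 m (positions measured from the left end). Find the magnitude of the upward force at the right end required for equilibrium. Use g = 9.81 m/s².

Take moments about the left end.
Beam weight: 16.4 × 9.81 = 160.9 N down at 1.205 m → arm 1.205 m, τ = 160.9 × 1.205 = 193.9 N·m clockwise.
Toolbox: 4.96 × 9.81 = 48.66 N down at 1.33 m → arm 1.33 m, τ = 48.66 × 1.33 = 64.72 N·m clockwise.
Speaker: 9.31 × 9.81 = 91.33 N down at 0.734 m → arm 0.734 m, τ = 91.33 × 0.734 = 67.04 N·m clockwise.
Block: 24.6 × 9.81 = 241.3 N down at 1.86 m → arm 1.86 m, τ = 241.3 × 1.86 = 448.8 N·m clockwise.
Net moment of the loads = 774.5 N·m clockwise.
The upward force F acts at the right end, arm 2.41 m, giving F × 2.41 counterclockwise.
Setting net torque to zero: F × 2.41 = 774.5 → F = 774.5 / 2.41 = 321 N.

F ≈ 321 N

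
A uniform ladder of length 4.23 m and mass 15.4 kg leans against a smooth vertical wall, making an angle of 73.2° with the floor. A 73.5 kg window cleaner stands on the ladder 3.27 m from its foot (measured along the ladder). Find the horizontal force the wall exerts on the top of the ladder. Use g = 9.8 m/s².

Taking torques about the foot of the ladder:
Ladder weight 15.4×9.8 = 150.9 N acts at 2.115 m along the ladder; its horizontal arm is 2.115·cos73.2° = 0.6113 m → τ = 92.25 N·m clockwise.
Window cleaner: 73.5×9.8 = 720.3 N at 3.27 m → arm 0.9451 m → τ = 680.8 N·m clockwise.
Wall normal N acts horizontally at the top; its moment arm is the height L sinθ = 4.23·sin73.2° = 4.049 m, counterclockwise.
Setting net torque to zero: N × 4.049 = 773 → N = 191 N.

N_wall ≈ 191 N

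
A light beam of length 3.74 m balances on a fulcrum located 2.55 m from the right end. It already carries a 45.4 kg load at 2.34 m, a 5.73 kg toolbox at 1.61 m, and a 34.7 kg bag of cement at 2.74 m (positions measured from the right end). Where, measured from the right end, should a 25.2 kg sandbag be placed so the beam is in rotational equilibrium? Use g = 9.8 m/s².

x ≈ 2.88 m from the right end

Taking torques about the fulcrum (at 2.55 m from the right end):
Load: 45.4 × 9.8 = 444.9 N down at 2.34 m → arm 0.21 m, τ = 444.9 × 0.21 = 93.43 N·m clockwise.
Toolbox: 5.73 × 9.8 = 56.15 N down at 1.61 m → arm 0.94 m, τ = 56.15 × 0.94 = 52.78 N·m clockwise.
Bag of cement: 34.7 × 9.8 = 340.1 N down at 2.74 m → arm 0.19 m, τ = 340.1 × 0.19 = 64.62 N·m counterclockwise.
Net moment of existing loads = 81.59 N·m clockwise.
The sandbag weighs 25.2 × 9.8 = 247 N and must supply an equal counterclockwise moment, so its lever arm about the fulcrum is 81.59 / 247 = 0.33 m.
That puts it at 2.55 + 0.33 = 2.88 m from the right end.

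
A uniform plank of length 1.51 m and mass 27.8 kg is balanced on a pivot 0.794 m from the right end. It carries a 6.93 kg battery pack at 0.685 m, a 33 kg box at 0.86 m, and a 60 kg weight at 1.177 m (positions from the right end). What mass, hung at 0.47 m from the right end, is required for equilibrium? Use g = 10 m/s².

m ≈ 72 kg

About the pivot (at 0.794 m from the right end):
Beam weight: 27.8 × 10 = 278 N down at 0.755 m → arm 0.039 m, τ = 278 × 0.039 = 10.84 N·m clockwise.
Battery pack: 6.93 × 10 = 69.3 N down at 0.685 m → arm 0.109 m, τ = 69.3 × 0.109 = 7.554 N·m clockwise.
Box: 33 × 10 = 330 N down at 0.86 m → arm 0.066 m, τ = 330 × 0.066 = 21.78 N·m counterclockwise.
Weight: 60 × 10 = 600 N down at 1.177 m → arm 0.383 m, τ = 600 × 0.383 = 229.8 N·m counterclockwise.
Net moment of known loads = 233.2 N·m counterclockwise.
An unknown mass m at 0.47 m has arm 0.324 m; its moment is m·g·0.324 clockwise.
Setting net torque to zero: m × 10 × 0.324 = 233.2 → m = 233.2 / (10 × 0.324) = 72 kg.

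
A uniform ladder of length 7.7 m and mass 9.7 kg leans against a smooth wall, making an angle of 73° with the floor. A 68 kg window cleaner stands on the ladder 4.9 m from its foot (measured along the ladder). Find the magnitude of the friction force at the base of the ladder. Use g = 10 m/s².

Choose the foot of the ladder as the axis so the floor normal and friction both act there and drop out.
Ladder weight 9.7×10 = 97 N acts at 3.85 m along the ladder; its horizontal arm is 3.85·cos73° = 1.126 m → τ = 109.2 N·m clockwise.
Window cleaner: 68×10 = 680 N at 4.9 m → arm 1.433 m → τ = 974.4 N·m clockwise.
Wall normal N acts horizontally at the top; its moment arm is the height L sinθ = 7.7·sin73° = 7.364 m, counterclockwise.
For rotational equilibrium, N × 7.364 = 1084, so N = 147 N.
ΣFx = 0: friction at the foot balances the wall's push, so f = N_wall = 147 N.

f ≈ 147 N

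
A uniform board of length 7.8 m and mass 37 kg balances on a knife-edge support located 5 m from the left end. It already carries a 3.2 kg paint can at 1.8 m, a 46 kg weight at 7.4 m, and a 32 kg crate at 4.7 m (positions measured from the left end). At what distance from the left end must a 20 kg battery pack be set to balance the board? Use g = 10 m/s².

x ≈ 2.51 m from the left end

Sum moments about the knife-edge support (at 5 m from the left end) (the support reaction has zero arm there).
Beam weight: 37 × 10 = 370 N down at 3.9 m → arm 1.1 m, τ = 370 × 1.1 = 407 N·m counterclockwise.
Paint can: 3.2 × 10 = 32 N down at 1.8 m → arm 3.2 m, τ = 32 × 3.2 = 102.4 N·m counterclockwise.
Weight: 46 × 10 = 460 N down at 7.4 m → arm 2.4 m, τ = 460 × 2.4 = 1104 N·m clockwise.
Crate: 32 × 10 = 320 N down at 4.7 m → arm 0.3 m, τ = 320 × 0.3 = 96 N·m counterclockwise.
Net moment of existing loads = 498.6 N·m clockwise.
The battery pack weighs 20 × 10 = 200 N and must supply an equal counterclockwise moment, so its lever arm about the knife-edge support is 498.6 / 200 = 2.49 m.
That puts it at 5 − 2.49 = 2.51 m from the left end.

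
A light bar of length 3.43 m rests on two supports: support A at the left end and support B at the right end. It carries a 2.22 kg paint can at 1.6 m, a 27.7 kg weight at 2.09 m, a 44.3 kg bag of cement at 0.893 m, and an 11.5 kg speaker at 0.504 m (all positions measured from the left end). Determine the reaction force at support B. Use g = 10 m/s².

Sum moments about support A (its reaction then has zero moment arm).
Paint can: 2.22 × 10 = 22.2 N down at 1.6 m → arm 1.6 m, τ = 22.2 × 1.6 = 35.52 N·m clockwise.
Weight: 27.7 × 10 = 277 N down at 2.09 m → arm 2.09 m, τ = 277 × 2.09 = 578.9 N·m clockwise.
Bag of cement: 44.3 × 10 = 443 N down at 0.893 m → arm 0.893 m, τ = 443 × 0.893 = 395.6 N·m clockwise.
Speaker: 11.5 × 10 = 115 N down at 0.504 m → arm 0.504 m, τ = 115 × 0.504 = 57.96 N·m clockwise.
Net load moment about support A = 1068 N·m clockwise.
Reaction R at support B is upward at 3.43 m, arm 3.43 m → moment R × 3.43 counterclockwise.
For rotational equilibrium, R × 3.43 = 1068, so R = 311 N.

R_B ≈ 311 N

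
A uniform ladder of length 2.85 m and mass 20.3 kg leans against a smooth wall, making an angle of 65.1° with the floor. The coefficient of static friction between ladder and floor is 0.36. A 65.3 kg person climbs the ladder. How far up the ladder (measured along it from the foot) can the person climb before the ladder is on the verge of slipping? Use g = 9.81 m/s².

d ≈ 2.45 m

Take moments about the foot of the ladder.
Ladder weight 20.3×9.81 = 199.1 N acts at 1.425 m along the ladder; its horizontal arm is 1.425·cos65.1° = 0.6 m → τ = 119.5 N·m clockwise.
Person weight 65.3×9.81 = 640.6 N at distance d → arm d·cos65.1° → τ = 640.6·d·0.421 clockwise.
Wall normal N at the top has arm L sinθ = 2.585 m counterclockwise, so Στ = 0 gives N·2.585 = 119.5 + 269.7·d.
ΣFy = 0 ⇒ N_floor = 839.7 N, so the maximum friction is μ_s·N_floor = 0.36×839.7 = 302.3 N. ΣFx = 0 ⇒ N_wall = f, so at the slipping point N = 302.3 N.
Substituting: 302.3×2.585 = 119.5 + 269.7·d ⇒ d = (781.4 − 119.5) / 269.7 = 2.45 m.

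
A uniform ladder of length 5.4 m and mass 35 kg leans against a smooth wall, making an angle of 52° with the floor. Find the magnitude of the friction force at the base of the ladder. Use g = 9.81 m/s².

Choose the foot of the ladder as the axis so the floor normal and friction both act there and drop out.
Ladder weight 35×9.81 = 343.4 N acts at 2.7 m along the ladder; its horizontal arm is 2.7·cos52° = 1.662 m → τ = 570.7 N·m clockwise.
Wall normal N acts horizontally at the top; its moment arm is the height L sinθ = 5.4·sin52° = 4.255 m, counterclockwise.
Setting net torque to zero: N × 4.255 = 570.7 → N = 134 N.
ΣFx = 0: friction at the foot balances the wall's push, so f = N_wall = 134 N.

f ≈ 134 N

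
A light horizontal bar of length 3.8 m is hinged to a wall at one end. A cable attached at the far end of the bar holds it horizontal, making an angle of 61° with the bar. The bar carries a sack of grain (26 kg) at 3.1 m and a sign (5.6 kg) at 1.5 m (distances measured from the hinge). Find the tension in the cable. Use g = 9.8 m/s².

T ≈ 262 N

Sum moments about the hinge (the unknown hinge reaction has zero arm there).
Sack of grain: 26 × 9.8 = 254.8 N down at 3.1 m → arm 3.1 m, τ = 254.8 × 3.1 = 789.9 N·m clockwise.
Sign: 5.6 × 9.8 = 54.88 N down at 1.5 m → arm 1.5 m, τ = 54.88 × 1.5 = 82.32 N·m clockwise.
Total clockwise load moment = 872.2 N·m.
The cable tension T acts at 3.8 m; only its component perpendicular to the bar, T sinθ, produces torque. sin 61° = 0.8746.
Balancing moments: T × 3.8 × 0.8746 = 872.2, giving T = 872.2 / 3.323 = 262 N.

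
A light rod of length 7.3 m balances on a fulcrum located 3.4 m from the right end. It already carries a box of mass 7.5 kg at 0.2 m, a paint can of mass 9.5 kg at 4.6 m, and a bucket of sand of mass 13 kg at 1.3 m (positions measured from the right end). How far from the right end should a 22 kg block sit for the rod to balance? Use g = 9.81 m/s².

x ≈ 5.21 m from the right end

Take moments about the fulcrum (at 3.4 m from the right end).
Box: 7.5 × 9.81 = 73.58 N down at 0.2 m → arm 3.2 m, τ = 73.58 × 3.2 = 235.5 N·m clockwise.
Paint can: 9.5 × 9.81 = 93.2 N down at 4.6 m → arm 1.2 m, τ = 93.2 × 1.2 = 111.8 N·m counterclockwise.
Bucket of sand: 13 × 9.81 = 127.5 N down at 1.3 m → arm 2.1 m, τ = 127.5 × 2.1 = 267.8 N·m clockwise.
Net moment of existing loads = 391.5 N·m clockwise.
The block weighs 22 × 9.81 = 215.8 N and must supply an equal counterclockwise moment, so its lever arm about the fulcrum is 391.5 / 215.8 = 1.81 m.
That puts it at 3.4 + 1.81 = 5.21 m from the right end.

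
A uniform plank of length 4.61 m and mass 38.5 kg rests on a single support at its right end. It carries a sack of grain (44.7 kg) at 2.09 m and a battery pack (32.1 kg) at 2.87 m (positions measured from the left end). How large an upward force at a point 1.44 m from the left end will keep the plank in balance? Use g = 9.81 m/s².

Sum moments about the right end (the unknown pivot reaction has zero arm there).
Beam weight: 38.5 × 9.81 = 377.7 N down at 2.305 m → arm 2.305 m, τ = 377.7 × 2.305 = 870.6 N·m counterclockwise.
Sack of grain: 44.7 × 9.81 = 438.5 N down at 2.09 m → arm 2.52 m, τ = 438.5 × 2.52 = 1105 N·m counterclockwise.
Battery pack: 32.1 × 9.81 = 314.9 N down at 2.87 m → arm 1.74 m, τ = 314.9 × 1.74 = 547.9 N·m counterclockwise.
Net moment of the loads = 2524 N·m counterclockwise.
The upward force F acts at a point 1.44 m from the left end, arm 3.17 m, giving F × 3.17 clockwise.
Setting net torque to zero: F × 3.17 = 2524 → F = 2524 / 3.17 = 796 N.

F ≈ 796 N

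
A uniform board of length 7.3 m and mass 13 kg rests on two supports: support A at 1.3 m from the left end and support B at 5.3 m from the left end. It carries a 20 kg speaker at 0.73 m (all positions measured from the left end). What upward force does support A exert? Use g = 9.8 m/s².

Take moments about support B.
Beam weight: 13 × 9.8 = 127.4 N down at 3.65 m → arm 1.65 m, τ = 127.4 × 1.65 = 210.2 N·m counterclockwise.
Speaker: 20 × 9.8 = 196 N down at 0.73 m → arm 4.57 m, τ = 196 × 4.57 = 895.7 N·m counterclockwise.
Net load moment about support B = 1106 N·m counterclockwise.
Reaction R at support A is upward at 1.3 m, arm 4 m → moment R × 4 clockwise.
Στ = 0 ⇒ R × 4 = 1106 ⇒ R = 276 N.

R_A ≈ 276 N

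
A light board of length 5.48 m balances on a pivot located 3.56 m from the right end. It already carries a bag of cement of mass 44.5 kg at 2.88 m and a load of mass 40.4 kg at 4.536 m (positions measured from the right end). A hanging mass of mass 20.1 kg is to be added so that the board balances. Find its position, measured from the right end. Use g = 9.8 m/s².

x ≈ 3.1 m from the right end

Sum moments about the pivot (at 3.56 m from the right end) (the support reaction has zero arm there).
Bag of cement: 44.5 × 9.8 = 436.1 N down at 2.88 m → arm 0.68 m, τ = 436.1 × 0.68 = 296.5 N·m clockwise.
Load: 40.4 × 9.8 = 395.9 N down at 4.536 m → arm 0.976 m, τ = 395.9 × 0.976 = 386.4 N·m counterclockwise.
Net moment of existing loads = 89.9 N·m counterclockwise.
The hanging mass weighs 20.1 × 9.8 = 197 N and must supply an equal clockwise moment, so its lever arm about the pivot is 89.9 / 197 = 0.456 m.
That puts it at 3.56 − 0.456 = 3.1 m from the right end.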